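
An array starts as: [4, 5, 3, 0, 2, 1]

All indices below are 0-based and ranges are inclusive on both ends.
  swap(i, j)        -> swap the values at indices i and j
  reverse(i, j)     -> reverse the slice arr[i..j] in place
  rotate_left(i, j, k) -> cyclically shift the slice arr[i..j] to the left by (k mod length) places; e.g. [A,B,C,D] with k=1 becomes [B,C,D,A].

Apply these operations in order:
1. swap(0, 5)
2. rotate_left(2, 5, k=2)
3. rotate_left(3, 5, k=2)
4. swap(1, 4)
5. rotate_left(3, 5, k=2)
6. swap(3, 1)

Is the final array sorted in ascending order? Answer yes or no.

Answer: no

Derivation:
After 1 (swap(0, 5)): [1, 5, 3, 0, 2, 4]
After 2 (rotate_left(2, 5, k=2)): [1, 5, 2, 4, 3, 0]
After 3 (rotate_left(3, 5, k=2)): [1, 5, 2, 0, 4, 3]
After 4 (swap(1, 4)): [1, 4, 2, 0, 5, 3]
After 5 (rotate_left(3, 5, k=2)): [1, 4, 2, 3, 0, 5]
After 6 (swap(3, 1)): [1, 3, 2, 4, 0, 5]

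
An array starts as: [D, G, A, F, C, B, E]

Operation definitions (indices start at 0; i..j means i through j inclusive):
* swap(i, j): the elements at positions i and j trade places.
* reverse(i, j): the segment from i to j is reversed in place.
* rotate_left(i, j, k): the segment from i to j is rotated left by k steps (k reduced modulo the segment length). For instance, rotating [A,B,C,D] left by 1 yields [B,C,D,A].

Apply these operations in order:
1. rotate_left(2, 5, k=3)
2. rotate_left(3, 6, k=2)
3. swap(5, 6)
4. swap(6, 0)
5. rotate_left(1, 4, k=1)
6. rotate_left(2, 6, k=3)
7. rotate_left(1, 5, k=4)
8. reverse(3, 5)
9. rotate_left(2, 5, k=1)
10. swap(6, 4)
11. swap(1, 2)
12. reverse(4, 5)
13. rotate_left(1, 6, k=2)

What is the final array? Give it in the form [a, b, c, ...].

Answer: [A, D, B, G, F, C, E]

Derivation:
After 1 (rotate_left(2, 5, k=3)): [D, G, B, A, F, C, E]
After 2 (rotate_left(3, 6, k=2)): [D, G, B, C, E, A, F]
After 3 (swap(5, 6)): [D, G, B, C, E, F, A]
After 4 (swap(6, 0)): [A, G, B, C, E, F, D]
After 5 (rotate_left(1, 4, k=1)): [A, B, C, E, G, F, D]
After 6 (rotate_left(2, 6, k=3)): [A, B, F, D, C, E, G]
After 7 (rotate_left(1, 5, k=4)): [A, E, B, F, D, C, G]
After 8 (reverse(3, 5)): [A, E, B, C, D, F, G]
After 9 (rotate_left(2, 5, k=1)): [A, E, C, D, F, B, G]
After 10 (swap(6, 4)): [A, E, C, D, G, B, F]
After 11 (swap(1, 2)): [A, C, E, D, G, B, F]
After 12 (reverse(4, 5)): [A, C, E, D, B, G, F]
After 13 (rotate_left(1, 6, k=2)): [A, D, B, G, F, C, E]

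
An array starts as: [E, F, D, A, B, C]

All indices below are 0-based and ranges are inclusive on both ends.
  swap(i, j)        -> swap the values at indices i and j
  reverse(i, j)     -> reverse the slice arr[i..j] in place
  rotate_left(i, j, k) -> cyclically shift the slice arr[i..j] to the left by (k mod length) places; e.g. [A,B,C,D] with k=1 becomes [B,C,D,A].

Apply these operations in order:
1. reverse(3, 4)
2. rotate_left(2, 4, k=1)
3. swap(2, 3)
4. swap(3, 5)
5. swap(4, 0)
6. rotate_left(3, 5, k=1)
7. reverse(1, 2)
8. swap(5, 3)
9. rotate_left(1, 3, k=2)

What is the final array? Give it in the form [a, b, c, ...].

After 1 (reverse(3, 4)): [E, F, D, B, A, C]
After 2 (rotate_left(2, 4, k=1)): [E, F, B, A, D, C]
After 3 (swap(2, 3)): [E, F, A, B, D, C]
After 4 (swap(3, 5)): [E, F, A, C, D, B]
After 5 (swap(4, 0)): [D, F, A, C, E, B]
After 6 (rotate_left(3, 5, k=1)): [D, F, A, E, B, C]
After 7 (reverse(1, 2)): [D, A, F, E, B, C]
After 8 (swap(5, 3)): [D, A, F, C, B, E]
After 9 (rotate_left(1, 3, k=2)): [D, C, A, F, B, E]

Answer: [D, C, A, F, B, E]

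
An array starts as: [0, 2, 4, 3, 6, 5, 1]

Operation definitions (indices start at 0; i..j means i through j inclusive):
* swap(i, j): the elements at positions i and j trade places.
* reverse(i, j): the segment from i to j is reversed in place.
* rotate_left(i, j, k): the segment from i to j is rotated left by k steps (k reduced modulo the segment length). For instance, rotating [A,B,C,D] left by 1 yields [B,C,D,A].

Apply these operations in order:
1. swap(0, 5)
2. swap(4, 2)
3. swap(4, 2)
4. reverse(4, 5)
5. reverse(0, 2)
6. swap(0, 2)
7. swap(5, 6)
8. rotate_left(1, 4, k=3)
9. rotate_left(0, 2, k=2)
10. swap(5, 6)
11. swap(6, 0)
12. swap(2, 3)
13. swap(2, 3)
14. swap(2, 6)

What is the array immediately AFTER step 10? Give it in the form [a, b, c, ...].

Answer: [2, 5, 0, 4, 3, 6, 1]

Derivation:
After 1 (swap(0, 5)): [5, 2, 4, 3, 6, 0, 1]
After 2 (swap(4, 2)): [5, 2, 6, 3, 4, 0, 1]
After 3 (swap(4, 2)): [5, 2, 4, 3, 6, 0, 1]
After 4 (reverse(4, 5)): [5, 2, 4, 3, 0, 6, 1]
After 5 (reverse(0, 2)): [4, 2, 5, 3, 0, 6, 1]
After 6 (swap(0, 2)): [5, 2, 4, 3, 0, 6, 1]
After 7 (swap(5, 6)): [5, 2, 4, 3, 0, 1, 6]
After 8 (rotate_left(1, 4, k=3)): [5, 0, 2, 4, 3, 1, 6]
After 9 (rotate_left(0, 2, k=2)): [2, 5, 0, 4, 3, 1, 6]
After 10 (swap(5, 6)): [2, 5, 0, 4, 3, 6, 1]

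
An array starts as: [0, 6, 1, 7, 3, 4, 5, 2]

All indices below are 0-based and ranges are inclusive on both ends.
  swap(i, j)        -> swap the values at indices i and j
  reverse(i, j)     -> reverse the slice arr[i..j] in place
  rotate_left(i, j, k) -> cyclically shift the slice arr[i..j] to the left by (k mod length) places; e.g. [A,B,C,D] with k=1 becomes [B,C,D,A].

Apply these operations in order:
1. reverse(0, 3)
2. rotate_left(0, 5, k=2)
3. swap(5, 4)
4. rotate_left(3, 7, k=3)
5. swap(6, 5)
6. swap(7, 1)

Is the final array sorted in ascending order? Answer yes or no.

Answer: no

Derivation:
After 1 (reverse(0, 3)): [7, 1, 6, 0, 3, 4, 5, 2]
After 2 (rotate_left(0, 5, k=2)): [6, 0, 3, 4, 7, 1, 5, 2]
After 3 (swap(5, 4)): [6, 0, 3, 4, 1, 7, 5, 2]
After 4 (rotate_left(3, 7, k=3)): [6, 0, 3, 5, 2, 4, 1, 7]
After 5 (swap(6, 5)): [6, 0, 3, 5, 2, 1, 4, 7]
After 6 (swap(7, 1)): [6, 7, 3, 5, 2, 1, 4, 0]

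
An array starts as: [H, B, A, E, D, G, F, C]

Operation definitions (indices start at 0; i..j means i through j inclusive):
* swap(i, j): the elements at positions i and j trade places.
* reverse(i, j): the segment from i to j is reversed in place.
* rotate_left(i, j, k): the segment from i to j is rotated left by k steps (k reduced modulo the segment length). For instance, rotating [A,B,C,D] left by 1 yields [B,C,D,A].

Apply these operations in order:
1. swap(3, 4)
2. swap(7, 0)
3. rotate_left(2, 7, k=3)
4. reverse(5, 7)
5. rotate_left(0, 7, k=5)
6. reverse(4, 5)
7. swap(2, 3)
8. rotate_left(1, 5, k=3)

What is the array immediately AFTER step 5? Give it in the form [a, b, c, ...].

Answer: [E, D, A, C, B, G, F, H]

Derivation:
After 1 (swap(3, 4)): [H, B, A, D, E, G, F, C]
After 2 (swap(7, 0)): [C, B, A, D, E, G, F, H]
After 3 (rotate_left(2, 7, k=3)): [C, B, G, F, H, A, D, E]
After 4 (reverse(5, 7)): [C, B, G, F, H, E, D, A]
After 5 (rotate_left(0, 7, k=5)): [E, D, A, C, B, G, F, H]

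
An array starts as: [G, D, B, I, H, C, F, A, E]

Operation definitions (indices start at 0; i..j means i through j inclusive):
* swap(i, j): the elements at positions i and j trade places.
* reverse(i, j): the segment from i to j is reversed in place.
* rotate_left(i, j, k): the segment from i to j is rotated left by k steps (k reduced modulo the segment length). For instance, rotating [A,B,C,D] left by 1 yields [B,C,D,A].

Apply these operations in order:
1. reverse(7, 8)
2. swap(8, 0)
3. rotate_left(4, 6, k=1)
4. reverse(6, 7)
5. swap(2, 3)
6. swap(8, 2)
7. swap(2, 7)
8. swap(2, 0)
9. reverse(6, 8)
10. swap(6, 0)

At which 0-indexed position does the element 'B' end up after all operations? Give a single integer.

After 1 (reverse(7, 8)): [G, D, B, I, H, C, F, E, A]
After 2 (swap(8, 0)): [A, D, B, I, H, C, F, E, G]
After 3 (rotate_left(4, 6, k=1)): [A, D, B, I, C, F, H, E, G]
After 4 (reverse(6, 7)): [A, D, B, I, C, F, E, H, G]
After 5 (swap(2, 3)): [A, D, I, B, C, F, E, H, G]
After 6 (swap(8, 2)): [A, D, G, B, C, F, E, H, I]
After 7 (swap(2, 7)): [A, D, H, B, C, F, E, G, I]
After 8 (swap(2, 0)): [H, D, A, B, C, F, E, G, I]
After 9 (reverse(6, 8)): [H, D, A, B, C, F, I, G, E]
After 10 (swap(6, 0)): [I, D, A, B, C, F, H, G, E]

Answer: 3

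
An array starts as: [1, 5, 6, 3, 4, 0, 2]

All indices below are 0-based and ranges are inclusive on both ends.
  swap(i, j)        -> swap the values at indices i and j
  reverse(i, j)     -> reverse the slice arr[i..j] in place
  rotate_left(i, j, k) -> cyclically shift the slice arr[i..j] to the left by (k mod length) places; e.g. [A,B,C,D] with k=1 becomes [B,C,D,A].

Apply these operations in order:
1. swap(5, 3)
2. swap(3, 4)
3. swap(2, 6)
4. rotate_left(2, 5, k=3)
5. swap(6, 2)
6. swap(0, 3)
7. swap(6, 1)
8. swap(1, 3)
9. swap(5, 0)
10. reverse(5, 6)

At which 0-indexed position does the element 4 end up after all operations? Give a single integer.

After 1 (swap(5, 3)): [1, 5, 6, 0, 4, 3, 2]
After 2 (swap(3, 4)): [1, 5, 6, 4, 0, 3, 2]
After 3 (swap(2, 6)): [1, 5, 2, 4, 0, 3, 6]
After 4 (rotate_left(2, 5, k=3)): [1, 5, 3, 2, 4, 0, 6]
After 5 (swap(6, 2)): [1, 5, 6, 2, 4, 0, 3]
After 6 (swap(0, 3)): [2, 5, 6, 1, 4, 0, 3]
After 7 (swap(6, 1)): [2, 3, 6, 1, 4, 0, 5]
After 8 (swap(1, 3)): [2, 1, 6, 3, 4, 0, 5]
After 9 (swap(5, 0)): [0, 1, 6, 3, 4, 2, 5]
After 10 (reverse(5, 6)): [0, 1, 6, 3, 4, 5, 2]

Answer: 4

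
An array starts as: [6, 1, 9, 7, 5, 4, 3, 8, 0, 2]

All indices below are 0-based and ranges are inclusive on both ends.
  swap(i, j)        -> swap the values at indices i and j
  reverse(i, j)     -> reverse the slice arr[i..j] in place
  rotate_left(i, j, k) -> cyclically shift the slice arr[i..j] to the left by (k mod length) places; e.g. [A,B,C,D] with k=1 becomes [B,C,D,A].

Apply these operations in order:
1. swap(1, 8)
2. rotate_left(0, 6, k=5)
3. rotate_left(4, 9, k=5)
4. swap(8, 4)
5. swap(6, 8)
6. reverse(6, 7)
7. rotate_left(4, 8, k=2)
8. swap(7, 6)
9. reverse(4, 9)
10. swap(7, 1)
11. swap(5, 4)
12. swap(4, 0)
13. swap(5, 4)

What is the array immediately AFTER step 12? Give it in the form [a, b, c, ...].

After 1 (swap(1, 8)): [6, 0, 9, 7, 5, 4, 3, 8, 1, 2]
After 2 (rotate_left(0, 6, k=5)): [4, 3, 6, 0, 9, 7, 5, 8, 1, 2]
After 3 (rotate_left(4, 9, k=5)): [4, 3, 6, 0, 2, 9, 7, 5, 8, 1]
After 4 (swap(8, 4)): [4, 3, 6, 0, 8, 9, 7, 5, 2, 1]
After 5 (swap(6, 8)): [4, 3, 6, 0, 8, 9, 2, 5, 7, 1]
After 6 (reverse(6, 7)): [4, 3, 6, 0, 8, 9, 5, 2, 7, 1]
After 7 (rotate_left(4, 8, k=2)): [4, 3, 6, 0, 5, 2, 7, 8, 9, 1]
After 8 (swap(7, 6)): [4, 3, 6, 0, 5, 2, 8, 7, 9, 1]
After 9 (reverse(4, 9)): [4, 3, 6, 0, 1, 9, 7, 8, 2, 5]
After 10 (swap(7, 1)): [4, 8, 6, 0, 1, 9, 7, 3, 2, 5]
After 11 (swap(5, 4)): [4, 8, 6, 0, 9, 1, 7, 3, 2, 5]
After 12 (swap(4, 0)): [9, 8, 6, 0, 4, 1, 7, 3, 2, 5]

Answer: [9, 8, 6, 0, 4, 1, 7, 3, 2, 5]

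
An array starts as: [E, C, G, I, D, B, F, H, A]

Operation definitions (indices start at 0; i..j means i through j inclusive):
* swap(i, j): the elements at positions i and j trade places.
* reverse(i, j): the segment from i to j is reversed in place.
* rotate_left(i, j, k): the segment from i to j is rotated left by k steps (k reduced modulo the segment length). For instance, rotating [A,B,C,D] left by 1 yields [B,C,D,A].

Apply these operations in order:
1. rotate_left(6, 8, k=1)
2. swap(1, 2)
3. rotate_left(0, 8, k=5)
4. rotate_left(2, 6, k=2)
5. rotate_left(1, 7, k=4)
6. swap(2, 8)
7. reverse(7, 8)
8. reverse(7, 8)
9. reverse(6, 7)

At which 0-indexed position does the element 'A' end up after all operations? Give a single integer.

Answer: 1

Derivation:
After 1 (rotate_left(6, 8, k=1)): [E, C, G, I, D, B, H, A, F]
After 2 (swap(1, 2)): [E, G, C, I, D, B, H, A, F]
After 3 (rotate_left(0, 8, k=5)): [B, H, A, F, E, G, C, I, D]
After 4 (rotate_left(2, 6, k=2)): [B, H, E, G, C, A, F, I, D]
After 5 (rotate_left(1, 7, k=4)): [B, A, F, I, H, E, G, C, D]
After 6 (swap(2, 8)): [B, A, D, I, H, E, G, C, F]
After 7 (reverse(7, 8)): [B, A, D, I, H, E, G, F, C]
After 8 (reverse(7, 8)): [B, A, D, I, H, E, G, C, F]
After 9 (reverse(6, 7)): [B, A, D, I, H, E, C, G, F]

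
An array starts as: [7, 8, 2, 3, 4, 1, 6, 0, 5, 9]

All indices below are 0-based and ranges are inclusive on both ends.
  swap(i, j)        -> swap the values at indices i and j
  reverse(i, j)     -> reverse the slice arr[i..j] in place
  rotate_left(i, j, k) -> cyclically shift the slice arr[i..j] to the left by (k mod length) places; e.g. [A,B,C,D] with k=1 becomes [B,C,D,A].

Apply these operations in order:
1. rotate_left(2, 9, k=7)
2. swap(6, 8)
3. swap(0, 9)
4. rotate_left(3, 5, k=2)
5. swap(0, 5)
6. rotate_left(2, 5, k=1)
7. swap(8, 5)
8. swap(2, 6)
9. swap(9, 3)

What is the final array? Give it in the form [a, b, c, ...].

Answer: [3, 8, 0, 7, 5, 1, 4, 6, 9, 2]

Derivation:
After 1 (rotate_left(2, 9, k=7)): [7, 8, 9, 2, 3, 4, 1, 6, 0, 5]
After 2 (swap(6, 8)): [7, 8, 9, 2, 3, 4, 0, 6, 1, 5]
After 3 (swap(0, 9)): [5, 8, 9, 2, 3, 4, 0, 6, 1, 7]
After 4 (rotate_left(3, 5, k=2)): [5, 8, 9, 4, 2, 3, 0, 6, 1, 7]
After 5 (swap(0, 5)): [3, 8, 9, 4, 2, 5, 0, 6, 1, 7]
After 6 (rotate_left(2, 5, k=1)): [3, 8, 4, 2, 5, 9, 0, 6, 1, 7]
After 7 (swap(8, 5)): [3, 8, 4, 2, 5, 1, 0, 6, 9, 7]
After 8 (swap(2, 6)): [3, 8, 0, 2, 5, 1, 4, 6, 9, 7]
After 9 (swap(9, 3)): [3, 8, 0, 7, 5, 1, 4, 6, 9, 2]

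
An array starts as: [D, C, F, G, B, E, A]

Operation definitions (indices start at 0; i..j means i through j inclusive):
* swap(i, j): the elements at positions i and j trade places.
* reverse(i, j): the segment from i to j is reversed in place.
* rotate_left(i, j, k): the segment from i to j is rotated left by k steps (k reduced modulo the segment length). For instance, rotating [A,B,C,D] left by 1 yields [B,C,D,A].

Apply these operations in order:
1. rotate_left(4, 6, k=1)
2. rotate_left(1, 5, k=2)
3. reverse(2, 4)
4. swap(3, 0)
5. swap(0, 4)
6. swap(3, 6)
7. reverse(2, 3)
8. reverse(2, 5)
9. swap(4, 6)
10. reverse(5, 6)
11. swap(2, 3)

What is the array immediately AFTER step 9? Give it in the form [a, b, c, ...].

After 1 (rotate_left(4, 6, k=1)): [D, C, F, G, E, A, B]
After 2 (rotate_left(1, 5, k=2)): [D, G, E, A, C, F, B]
After 3 (reverse(2, 4)): [D, G, C, A, E, F, B]
After 4 (swap(3, 0)): [A, G, C, D, E, F, B]
After 5 (swap(0, 4)): [E, G, C, D, A, F, B]
After 6 (swap(3, 6)): [E, G, C, B, A, F, D]
After 7 (reverse(2, 3)): [E, G, B, C, A, F, D]
After 8 (reverse(2, 5)): [E, G, F, A, C, B, D]
After 9 (swap(4, 6)): [E, G, F, A, D, B, C]

Answer: [E, G, F, A, D, B, C]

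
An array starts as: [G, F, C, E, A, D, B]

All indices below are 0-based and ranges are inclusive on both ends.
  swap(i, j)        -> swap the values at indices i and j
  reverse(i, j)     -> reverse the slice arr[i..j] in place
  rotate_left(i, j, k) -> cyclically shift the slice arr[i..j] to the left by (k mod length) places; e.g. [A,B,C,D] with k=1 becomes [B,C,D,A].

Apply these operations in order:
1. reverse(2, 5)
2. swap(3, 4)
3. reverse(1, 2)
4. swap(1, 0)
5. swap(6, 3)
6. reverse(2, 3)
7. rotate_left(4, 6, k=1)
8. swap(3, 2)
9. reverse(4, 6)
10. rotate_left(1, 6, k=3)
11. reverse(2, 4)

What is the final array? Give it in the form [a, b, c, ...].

After 1 (reverse(2, 5)): [G, F, D, A, E, C, B]
After 2 (swap(3, 4)): [G, F, D, E, A, C, B]
After 3 (reverse(1, 2)): [G, D, F, E, A, C, B]
After 4 (swap(1, 0)): [D, G, F, E, A, C, B]
After 5 (swap(6, 3)): [D, G, F, B, A, C, E]
After 6 (reverse(2, 3)): [D, G, B, F, A, C, E]
After 7 (rotate_left(4, 6, k=1)): [D, G, B, F, C, E, A]
After 8 (swap(3, 2)): [D, G, F, B, C, E, A]
After 9 (reverse(4, 6)): [D, G, F, B, A, E, C]
After 10 (rotate_left(1, 6, k=3)): [D, A, E, C, G, F, B]
After 11 (reverse(2, 4)): [D, A, G, C, E, F, B]

Answer: [D, A, G, C, E, F, B]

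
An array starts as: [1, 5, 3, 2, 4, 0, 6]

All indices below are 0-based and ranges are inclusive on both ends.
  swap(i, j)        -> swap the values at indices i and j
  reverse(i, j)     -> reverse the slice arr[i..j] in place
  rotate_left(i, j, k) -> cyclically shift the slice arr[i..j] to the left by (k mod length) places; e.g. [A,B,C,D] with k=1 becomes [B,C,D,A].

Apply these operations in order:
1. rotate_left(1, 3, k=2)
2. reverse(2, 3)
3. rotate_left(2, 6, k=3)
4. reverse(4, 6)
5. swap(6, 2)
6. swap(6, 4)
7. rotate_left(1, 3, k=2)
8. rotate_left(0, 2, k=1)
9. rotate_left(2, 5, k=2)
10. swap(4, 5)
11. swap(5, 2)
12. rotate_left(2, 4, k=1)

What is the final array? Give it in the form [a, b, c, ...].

Answer: [6, 2, 5, 3, 1, 0, 4]

Derivation:
After 1 (rotate_left(1, 3, k=2)): [1, 2, 5, 3, 4, 0, 6]
After 2 (reverse(2, 3)): [1, 2, 3, 5, 4, 0, 6]
After 3 (rotate_left(2, 6, k=3)): [1, 2, 0, 6, 3, 5, 4]
After 4 (reverse(4, 6)): [1, 2, 0, 6, 4, 5, 3]
After 5 (swap(6, 2)): [1, 2, 3, 6, 4, 5, 0]
After 6 (swap(6, 4)): [1, 2, 3, 6, 0, 5, 4]
After 7 (rotate_left(1, 3, k=2)): [1, 6, 2, 3, 0, 5, 4]
After 8 (rotate_left(0, 2, k=1)): [6, 2, 1, 3, 0, 5, 4]
After 9 (rotate_left(2, 5, k=2)): [6, 2, 0, 5, 1, 3, 4]
After 10 (swap(4, 5)): [6, 2, 0, 5, 3, 1, 4]
After 11 (swap(5, 2)): [6, 2, 1, 5, 3, 0, 4]
After 12 (rotate_left(2, 4, k=1)): [6, 2, 5, 3, 1, 0, 4]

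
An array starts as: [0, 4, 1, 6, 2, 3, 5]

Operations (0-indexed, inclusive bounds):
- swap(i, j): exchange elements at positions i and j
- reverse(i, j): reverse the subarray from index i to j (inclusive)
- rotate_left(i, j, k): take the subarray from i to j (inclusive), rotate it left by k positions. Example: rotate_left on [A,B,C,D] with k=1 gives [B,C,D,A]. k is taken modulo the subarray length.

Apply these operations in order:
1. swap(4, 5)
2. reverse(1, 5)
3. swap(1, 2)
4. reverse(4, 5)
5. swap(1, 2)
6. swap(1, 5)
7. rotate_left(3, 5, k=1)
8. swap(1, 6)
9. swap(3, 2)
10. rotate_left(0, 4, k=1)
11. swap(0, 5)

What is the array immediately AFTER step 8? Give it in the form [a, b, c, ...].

After 1 (swap(4, 5)): [0, 4, 1, 6, 3, 2, 5]
After 2 (reverse(1, 5)): [0, 2, 3, 6, 1, 4, 5]
After 3 (swap(1, 2)): [0, 3, 2, 6, 1, 4, 5]
After 4 (reverse(4, 5)): [0, 3, 2, 6, 4, 1, 5]
After 5 (swap(1, 2)): [0, 2, 3, 6, 4, 1, 5]
After 6 (swap(1, 5)): [0, 1, 3, 6, 4, 2, 5]
After 7 (rotate_left(3, 5, k=1)): [0, 1, 3, 4, 2, 6, 5]
After 8 (swap(1, 6)): [0, 5, 3, 4, 2, 6, 1]

Answer: [0, 5, 3, 4, 2, 6, 1]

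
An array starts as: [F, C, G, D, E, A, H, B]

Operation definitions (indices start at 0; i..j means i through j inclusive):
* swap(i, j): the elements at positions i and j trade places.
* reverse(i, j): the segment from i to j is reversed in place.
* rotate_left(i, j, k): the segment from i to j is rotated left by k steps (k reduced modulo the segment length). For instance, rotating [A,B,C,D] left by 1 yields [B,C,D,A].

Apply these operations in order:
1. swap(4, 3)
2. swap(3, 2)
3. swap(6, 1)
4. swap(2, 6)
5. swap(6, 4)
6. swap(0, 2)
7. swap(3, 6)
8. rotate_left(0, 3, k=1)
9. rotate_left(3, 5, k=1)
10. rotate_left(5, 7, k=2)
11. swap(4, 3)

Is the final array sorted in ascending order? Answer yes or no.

After 1 (swap(4, 3)): [F, C, G, E, D, A, H, B]
After 2 (swap(3, 2)): [F, C, E, G, D, A, H, B]
After 3 (swap(6, 1)): [F, H, E, G, D, A, C, B]
After 4 (swap(2, 6)): [F, H, C, G, D, A, E, B]
After 5 (swap(6, 4)): [F, H, C, G, E, A, D, B]
After 6 (swap(0, 2)): [C, H, F, G, E, A, D, B]
After 7 (swap(3, 6)): [C, H, F, D, E, A, G, B]
After 8 (rotate_left(0, 3, k=1)): [H, F, D, C, E, A, G, B]
After 9 (rotate_left(3, 5, k=1)): [H, F, D, E, A, C, G, B]
After 10 (rotate_left(5, 7, k=2)): [H, F, D, E, A, B, C, G]
After 11 (swap(4, 3)): [H, F, D, A, E, B, C, G]

Answer: no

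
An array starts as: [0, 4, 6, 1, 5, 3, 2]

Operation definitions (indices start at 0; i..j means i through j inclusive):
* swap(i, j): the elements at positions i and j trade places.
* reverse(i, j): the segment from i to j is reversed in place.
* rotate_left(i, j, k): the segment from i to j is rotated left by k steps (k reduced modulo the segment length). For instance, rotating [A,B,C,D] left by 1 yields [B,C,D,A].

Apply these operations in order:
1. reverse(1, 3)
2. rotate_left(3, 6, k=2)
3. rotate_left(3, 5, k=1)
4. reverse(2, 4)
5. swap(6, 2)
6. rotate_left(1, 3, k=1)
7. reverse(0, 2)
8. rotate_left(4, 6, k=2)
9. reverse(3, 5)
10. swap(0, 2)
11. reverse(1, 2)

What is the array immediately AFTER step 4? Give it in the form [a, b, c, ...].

After 1 (reverse(1, 3)): [0, 1, 6, 4, 5, 3, 2]
After 2 (rotate_left(3, 6, k=2)): [0, 1, 6, 3, 2, 4, 5]
After 3 (rotate_left(3, 5, k=1)): [0, 1, 6, 2, 4, 3, 5]
After 4 (reverse(2, 4)): [0, 1, 4, 2, 6, 3, 5]

Answer: [0, 1, 4, 2, 6, 3, 5]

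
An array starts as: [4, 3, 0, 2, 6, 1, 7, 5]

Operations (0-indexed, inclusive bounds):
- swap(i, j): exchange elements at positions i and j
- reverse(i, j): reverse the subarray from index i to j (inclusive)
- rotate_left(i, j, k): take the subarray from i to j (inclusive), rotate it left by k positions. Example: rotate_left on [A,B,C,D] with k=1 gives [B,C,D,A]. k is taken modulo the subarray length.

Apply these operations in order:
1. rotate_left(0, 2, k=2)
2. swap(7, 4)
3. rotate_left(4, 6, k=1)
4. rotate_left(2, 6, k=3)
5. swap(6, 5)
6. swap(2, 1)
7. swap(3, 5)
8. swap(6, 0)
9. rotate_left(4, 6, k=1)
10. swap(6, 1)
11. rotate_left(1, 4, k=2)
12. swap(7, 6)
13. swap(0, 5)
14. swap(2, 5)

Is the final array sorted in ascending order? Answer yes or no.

After 1 (rotate_left(0, 2, k=2)): [0, 4, 3, 2, 6, 1, 7, 5]
After 2 (swap(7, 4)): [0, 4, 3, 2, 5, 1, 7, 6]
After 3 (rotate_left(4, 6, k=1)): [0, 4, 3, 2, 1, 7, 5, 6]
After 4 (rotate_left(2, 6, k=3)): [0, 4, 7, 5, 3, 2, 1, 6]
After 5 (swap(6, 5)): [0, 4, 7, 5, 3, 1, 2, 6]
After 6 (swap(2, 1)): [0, 7, 4, 5, 3, 1, 2, 6]
After 7 (swap(3, 5)): [0, 7, 4, 1, 3, 5, 2, 6]
After 8 (swap(6, 0)): [2, 7, 4, 1, 3, 5, 0, 6]
After 9 (rotate_left(4, 6, k=1)): [2, 7, 4, 1, 5, 0, 3, 6]
After 10 (swap(6, 1)): [2, 3, 4, 1, 5, 0, 7, 6]
After 11 (rotate_left(1, 4, k=2)): [2, 1, 5, 3, 4, 0, 7, 6]
After 12 (swap(7, 6)): [2, 1, 5, 3, 4, 0, 6, 7]
After 13 (swap(0, 5)): [0, 1, 5, 3, 4, 2, 6, 7]
After 14 (swap(2, 5)): [0, 1, 2, 3, 4, 5, 6, 7]

Answer: yes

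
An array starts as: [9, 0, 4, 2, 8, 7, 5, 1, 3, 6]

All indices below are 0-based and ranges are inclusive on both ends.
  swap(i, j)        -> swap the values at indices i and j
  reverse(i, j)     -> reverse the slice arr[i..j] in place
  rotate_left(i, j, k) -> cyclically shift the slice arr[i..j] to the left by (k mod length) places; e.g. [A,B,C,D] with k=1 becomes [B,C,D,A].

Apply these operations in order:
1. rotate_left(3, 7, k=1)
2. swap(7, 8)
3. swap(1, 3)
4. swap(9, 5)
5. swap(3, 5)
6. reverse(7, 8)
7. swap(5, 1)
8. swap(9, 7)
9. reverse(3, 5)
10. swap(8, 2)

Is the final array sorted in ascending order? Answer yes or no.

Answer: no

Derivation:
After 1 (rotate_left(3, 7, k=1)): [9, 0, 4, 8, 7, 5, 1, 2, 3, 6]
After 2 (swap(7, 8)): [9, 0, 4, 8, 7, 5, 1, 3, 2, 6]
After 3 (swap(1, 3)): [9, 8, 4, 0, 7, 5, 1, 3, 2, 6]
After 4 (swap(9, 5)): [9, 8, 4, 0, 7, 6, 1, 3, 2, 5]
After 5 (swap(3, 5)): [9, 8, 4, 6, 7, 0, 1, 3, 2, 5]
After 6 (reverse(7, 8)): [9, 8, 4, 6, 7, 0, 1, 2, 3, 5]
After 7 (swap(5, 1)): [9, 0, 4, 6, 7, 8, 1, 2, 3, 5]
After 8 (swap(9, 7)): [9, 0, 4, 6, 7, 8, 1, 5, 3, 2]
After 9 (reverse(3, 5)): [9, 0, 4, 8, 7, 6, 1, 5, 3, 2]
After 10 (swap(8, 2)): [9, 0, 3, 8, 7, 6, 1, 5, 4, 2]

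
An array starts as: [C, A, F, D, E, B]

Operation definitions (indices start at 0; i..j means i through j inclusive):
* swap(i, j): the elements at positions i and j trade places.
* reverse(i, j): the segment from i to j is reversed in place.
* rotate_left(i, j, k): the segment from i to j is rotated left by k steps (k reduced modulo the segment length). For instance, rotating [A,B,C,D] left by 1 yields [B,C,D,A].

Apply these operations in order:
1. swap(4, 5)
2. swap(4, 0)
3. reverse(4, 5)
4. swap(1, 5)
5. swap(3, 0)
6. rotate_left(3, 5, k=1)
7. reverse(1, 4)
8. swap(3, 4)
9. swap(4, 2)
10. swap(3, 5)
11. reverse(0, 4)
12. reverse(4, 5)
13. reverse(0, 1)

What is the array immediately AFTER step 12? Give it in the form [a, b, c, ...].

After 1 (swap(4, 5)): [C, A, F, D, B, E]
After 2 (swap(4, 0)): [B, A, F, D, C, E]
After 3 (reverse(4, 5)): [B, A, F, D, E, C]
After 4 (swap(1, 5)): [B, C, F, D, E, A]
After 5 (swap(3, 0)): [D, C, F, B, E, A]
After 6 (rotate_left(3, 5, k=1)): [D, C, F, E, A, B]
After 7 (reverse(1, 4)): [D, A, E, F, C, B]
After 8 (swap(3, 4)): [D, A, E, C, F, B]
After 9 (swap(4, 2)): [D, A, F, C, E, B]
After 10 (swap(3, 5)): [D, A, F, B, E, C]
After 11 (reverse(0, 4)): [E, B, F, A, D, C]
After 12 (reverse(4, 5)): [E, B, F, A, C, D]

Answer: [E, B, F, A, C, D]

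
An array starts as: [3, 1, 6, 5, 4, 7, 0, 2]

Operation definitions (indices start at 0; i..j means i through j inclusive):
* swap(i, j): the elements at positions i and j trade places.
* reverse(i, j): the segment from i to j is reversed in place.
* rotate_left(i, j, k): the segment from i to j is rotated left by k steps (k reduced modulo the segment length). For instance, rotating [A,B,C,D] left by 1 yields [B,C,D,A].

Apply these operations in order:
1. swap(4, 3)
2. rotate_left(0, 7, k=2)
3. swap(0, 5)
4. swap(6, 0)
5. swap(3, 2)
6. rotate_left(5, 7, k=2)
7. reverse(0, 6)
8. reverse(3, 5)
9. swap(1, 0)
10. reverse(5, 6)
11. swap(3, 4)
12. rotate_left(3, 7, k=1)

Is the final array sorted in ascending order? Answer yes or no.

After 1 (swap(4, 3)): [3, 1, 6, 4, 5, 7, 0, 2]
After 2 (rotate_left(0, 7, k=2)): [6, 4, 5, 7, 0, 2, 3, 1]
After 3 (swap(0, 5)): [2, 4, 5, 7, 0, 6, 3, 1]
After 4 (swap(6, 0)): [3, 4, 5, 7, 0, 6, 2, 1]
After 5 (swap(3, 2)): [3, 4, 7, 5, 0, 6, 2, 1]
After 6 (rotate_left(5, 7, k=2)): [3, 4, 7, 5, 0, 1, 6, 2]
After 7 (reverse(0, 6)): [6, 1, 0, 5, 7, 4, 3, 2]
After 8 (reverse(3, 5)): [6, 1, 0, 4, 7, 5, 3, 2]
After 9 (swap(1, 0)): [1, 6, 0, 4, 7, 5, 3, 2]
After 10 (reverse(5, 6)): [1, 6, 0, 4, 7, 3, 5, 2]
After 11 (swap(3, 4)): [1, 6, 0, 7, 4, 3, 5, 2]
After 12 (rotate_left(3, 7, k=1)): [1, 6, 0, 4, 3, 5, 2, 7]

Answer: no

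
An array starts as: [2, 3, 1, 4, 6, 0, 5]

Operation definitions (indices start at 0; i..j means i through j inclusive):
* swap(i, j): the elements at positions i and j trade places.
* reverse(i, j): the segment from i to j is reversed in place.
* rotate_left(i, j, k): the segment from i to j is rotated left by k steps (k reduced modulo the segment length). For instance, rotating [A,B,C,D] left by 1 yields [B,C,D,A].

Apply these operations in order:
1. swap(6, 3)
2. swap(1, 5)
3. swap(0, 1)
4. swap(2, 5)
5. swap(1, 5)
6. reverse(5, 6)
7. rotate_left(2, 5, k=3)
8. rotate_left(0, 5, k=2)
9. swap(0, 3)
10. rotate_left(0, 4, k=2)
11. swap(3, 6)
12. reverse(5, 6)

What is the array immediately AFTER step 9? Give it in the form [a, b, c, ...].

Answer: [6, 3, 5, 4, 0, 1, 2]

Derivation:
After 1 (swap(6, 3)): [2, 3, 1, 5, 6, 0, 4]
After 2 (swap(1, 5)): [2, 0, 1, 5, 6, 3, 4]
After 3 (swap(0, 1)): [0, 2, 1, 5, 6, 3, 4]
After 4 (swap(2, 5)): [0, 2, 3, 5, 6, 1, 4]
After 5 (swap(1, 5)): [0, 1, 3, 5, 6, 2, 4]
After 6 (reverse(5, 6)): [0, 1, 3, 5, 6, 4, 2]
After 7 (rotate_left(2, 5, k=3)): [0, 1, 4, 3, 5, 6, 2]
After 8 (rotate_left(0, 5, k=2)): [4, 3, 5, 6, 0, 1, 2]
After 9 (swap(0, 3)): [6, 3, 5, 4, 0, 1, 2]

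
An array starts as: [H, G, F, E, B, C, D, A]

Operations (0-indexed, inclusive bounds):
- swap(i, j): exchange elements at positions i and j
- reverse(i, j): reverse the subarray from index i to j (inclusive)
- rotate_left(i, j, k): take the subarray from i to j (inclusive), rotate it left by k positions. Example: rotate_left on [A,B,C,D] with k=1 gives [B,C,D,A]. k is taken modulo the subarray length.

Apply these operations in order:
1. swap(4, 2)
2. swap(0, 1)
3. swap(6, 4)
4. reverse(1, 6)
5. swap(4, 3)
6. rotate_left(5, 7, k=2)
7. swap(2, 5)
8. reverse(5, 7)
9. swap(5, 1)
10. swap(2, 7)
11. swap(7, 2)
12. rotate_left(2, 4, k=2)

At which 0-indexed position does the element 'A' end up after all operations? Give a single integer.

After 1 (swap(4, 2)): [H, G, B, E, F, C, D, A]
After 2 (swap(0, 1)): [G, H, B, E, F, C, D, A]
After 3 (swap(6, 4)): [G, H, B, E, D, C, F, A]
After 4 (reverse(1, 6)): [G, F, C, D, E, B, H, A]
After 5 (swap(4, 3)): [G, F, C, E, D, B, H, A]
After 6 (rotate_left(5, 7, k=2)): [G, F, C, E, D, A, B, H]
After 7 (swap(2, 5)): [G, F, A, E, D, C, B, H]
After 8 (reverse(5, 7)): [G, F, A, E, D, H, B, C]
After 9 (swap(5, 1)): [G, H, A, E, D, F, B, C]
After 10 (swap(2, 7)): [G, H, C, E, D, F, B, A]
After 11 (swap(7, 2)): [G, H, A, E, D, F, B, C]
After 12 (rotate_left(2, 4, k=2)): [G, H, D, A, E, F, B, C]

Answer: 3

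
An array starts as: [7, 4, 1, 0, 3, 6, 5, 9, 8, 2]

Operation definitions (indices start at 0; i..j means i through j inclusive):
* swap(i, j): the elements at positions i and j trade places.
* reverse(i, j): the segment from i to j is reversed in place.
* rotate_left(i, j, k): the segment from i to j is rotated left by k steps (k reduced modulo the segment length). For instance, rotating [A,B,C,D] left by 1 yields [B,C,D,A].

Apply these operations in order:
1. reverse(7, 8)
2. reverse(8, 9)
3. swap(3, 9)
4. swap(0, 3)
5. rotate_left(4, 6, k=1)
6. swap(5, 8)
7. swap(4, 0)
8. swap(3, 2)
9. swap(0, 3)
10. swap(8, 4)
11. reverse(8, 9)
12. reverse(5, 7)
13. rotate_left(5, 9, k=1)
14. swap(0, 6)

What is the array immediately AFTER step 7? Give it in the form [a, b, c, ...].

Answer: [6, 4, 1, 7, 9, 2, 3, 8, 5, 0]

Derivation:
After 1 (reverse(7, 8)): [7, 4, 1, 0, 3, 6, 5, 8, 9, 2]
After 2 (reverse(8, 9)): [7, 4, 1, 0, 3, 6, 5, 8, 2, 9]
After 3 (swap(3, 9)): [7, 4, 1, 9, 3, 6, 5, 8, 2, 0]
After 4 (swap(0, 3)): [9, 4, 1, 7, 3, 6, 5, 8, 2, 0]
After 5 (rotate_left(4, 6, k=1)): [9, 4, 1, 7, 6, 5, 3, 8, 2, 0]
After 6 (swap(5, 8)): [9, 4, 1, 7, 6, 2, 3, 8, 5, 0]
After 7 (swap(4, 0)): [6, 4, 1, 7, 9, 2, 3, 8, 5, 0]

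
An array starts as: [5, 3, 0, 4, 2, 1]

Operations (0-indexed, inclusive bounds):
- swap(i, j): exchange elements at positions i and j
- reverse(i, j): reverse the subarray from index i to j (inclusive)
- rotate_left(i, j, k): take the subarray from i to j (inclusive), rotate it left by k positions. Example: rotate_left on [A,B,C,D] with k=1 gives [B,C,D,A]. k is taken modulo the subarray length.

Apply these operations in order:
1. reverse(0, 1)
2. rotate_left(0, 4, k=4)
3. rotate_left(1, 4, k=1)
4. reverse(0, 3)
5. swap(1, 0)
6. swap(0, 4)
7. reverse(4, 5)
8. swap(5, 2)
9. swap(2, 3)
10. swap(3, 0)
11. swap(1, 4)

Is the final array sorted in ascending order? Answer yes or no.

Answer: yes

Derivation:
After 1 (reverse(0, 1)): [3, 5, 0, 4, 2, 1]
After 2 (rotate_left(0, 4, k=4)): [2, 3, 5, 0, 4, 1]
After 3 (rotate_left(1, 4, k=1)): [2, 5, 0, 4, 3, 1]
After 4 (reverse(0, 3)): [4, 0, 5, 2, 3, 1]
After 5 (swap(1, 0)): [0, 4, 5, 2, 3, 1]
After 6 (swap(0, 4)): [3, 4, 5, 2, 0, 1]
After 7 (reverse(4, 5)): [3, 4, 5, 2, 1, 0]
After 8 (swap(5, 2)): [3, 4, 0, 2, 1, 5]
After 9 (swap(2, 3)): [3, 4, 2, 0, 1, 5]
After 10 (swap(3, 0)): [0, 4, 2, 3, 1, 5]
After 11 (swap(1, 4)): [0, 1, 2, 3, 4, 5]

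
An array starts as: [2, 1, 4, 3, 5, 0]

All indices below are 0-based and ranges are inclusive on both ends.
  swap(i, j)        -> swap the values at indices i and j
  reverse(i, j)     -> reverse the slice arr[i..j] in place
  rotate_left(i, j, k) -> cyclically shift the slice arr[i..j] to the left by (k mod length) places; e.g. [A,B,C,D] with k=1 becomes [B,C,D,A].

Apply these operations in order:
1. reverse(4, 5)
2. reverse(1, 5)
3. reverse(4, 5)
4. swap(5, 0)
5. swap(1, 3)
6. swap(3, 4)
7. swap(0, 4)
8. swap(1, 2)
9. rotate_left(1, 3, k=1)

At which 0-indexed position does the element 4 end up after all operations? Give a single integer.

After 1 (reverse(4, 5)): [2, 1, 4, 3, 0, 5]
After 2 (reverse(1, 5)): [2, 5, 0, 3, 4, 1]
After 3 (reverse(4, 5)): [2, 5, 0, 3, 1, 4]
After 4 (swap(5, 0)): [4, 5, 0, 3, 1, 2]
After 5 (swap(1, 3)): [4, 3, 0, 5, 1, 2]
After 6 (swap(3, 4)): [4, 3, 0, 1, 5, 2]
After 7 (swap(0, 4)): [5, 3, 0, 1, 4, 2]
After 8 (swap(1, 2)): [5, 0, 3, 1, 4, 2]
After 9 (rotate_left(1, 3, k=1)): [5, 3, 1, 0, 4, 2]

Answer: 4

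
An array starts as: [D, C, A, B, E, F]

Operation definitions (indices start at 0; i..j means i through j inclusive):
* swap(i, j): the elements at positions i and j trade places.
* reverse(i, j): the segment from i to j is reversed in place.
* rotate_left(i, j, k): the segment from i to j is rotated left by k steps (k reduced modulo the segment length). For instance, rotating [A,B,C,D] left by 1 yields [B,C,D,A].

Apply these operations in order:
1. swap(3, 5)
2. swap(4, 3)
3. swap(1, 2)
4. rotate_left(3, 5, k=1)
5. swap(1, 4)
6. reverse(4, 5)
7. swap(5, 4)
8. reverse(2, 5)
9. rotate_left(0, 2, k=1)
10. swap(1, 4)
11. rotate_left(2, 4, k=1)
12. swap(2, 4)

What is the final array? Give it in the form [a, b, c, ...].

Answer: [B, F, D, E, A, C]

Derivation:
After 1 (swap(3, 5)): [D, C, A, F, E, B]
After 2 (swap(4, 3)): [D, C, A, E, F, B]
After 3 (swap(1, 2)): [D, A, C, E, F, B]
After 4 (rotate_left(3, 5, k=1)): [D, A, C, F, B, E]
After 5 (swap(1, 4)): [D, B, C, F, A, E]
After 6 (reverse(4, 5)): [D, B, C, F, E, A]
After 7 (swap(5, 4)): [D, B, C, F, A, E]
After 8 (reverse(2, 5)): [D, B, E, A, F, C]
After 9 (rotate_left(0, 2, k=1)): [B, E, D, A, F, C]
After 10 (swap(1, 4)): [B, F, D, A, E, C]
After 11 (rotate_left(2, 4, k=1)): [B, F, A, E, D, C]
After 12 (swap(2, 4)): [B, F, D, E, A, C]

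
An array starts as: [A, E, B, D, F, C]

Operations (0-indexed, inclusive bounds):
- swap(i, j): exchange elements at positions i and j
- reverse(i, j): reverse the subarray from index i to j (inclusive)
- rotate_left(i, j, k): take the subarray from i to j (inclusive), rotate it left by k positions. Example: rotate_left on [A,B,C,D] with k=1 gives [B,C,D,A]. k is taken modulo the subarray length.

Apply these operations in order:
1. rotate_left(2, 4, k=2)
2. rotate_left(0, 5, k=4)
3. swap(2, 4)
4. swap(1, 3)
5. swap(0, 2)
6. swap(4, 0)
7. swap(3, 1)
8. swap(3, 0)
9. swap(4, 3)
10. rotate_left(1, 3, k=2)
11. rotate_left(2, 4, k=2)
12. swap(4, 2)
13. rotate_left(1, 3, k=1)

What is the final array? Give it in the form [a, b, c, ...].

After 1 (rotate_left(2, 4, k=2)): [A, E, F, B, D, C]
After 2 (rotate_left(0, 5, k=4)): [D, C, A, E, F, B]
After 3 (swap(2, 4)): [D, C, F, E, A, B]
After 4 (swap(1, 3)): [D, E, F, C, A, B]
After 5 (swap(0, 2)): [F, E, D, C, A, B]
After 6 (swap(4, 0)): [A, E, D, C, F, B]
After 7 (swap(3, 1)): [A, C, D, E, F, B]
After 8 (swap(3, 0)): [E, C, D, A, F, B]
After 9 (swap(4, 3)): [E, C, D, F, A, B]
After 10 (rotate_left(1, 3, k=2)): [E, F, C, D, A, B]
After 11 (rotate_left(2, 4, k=2)): [E, F, A, C, D, B]
After 12 (swap(4, 2)): [E, F, D, C, A, B]
After 13 (rotate_left(1, 3, k=1)): [E, D, C, F, A, B]

Answer: [E, D, C, F, A, B]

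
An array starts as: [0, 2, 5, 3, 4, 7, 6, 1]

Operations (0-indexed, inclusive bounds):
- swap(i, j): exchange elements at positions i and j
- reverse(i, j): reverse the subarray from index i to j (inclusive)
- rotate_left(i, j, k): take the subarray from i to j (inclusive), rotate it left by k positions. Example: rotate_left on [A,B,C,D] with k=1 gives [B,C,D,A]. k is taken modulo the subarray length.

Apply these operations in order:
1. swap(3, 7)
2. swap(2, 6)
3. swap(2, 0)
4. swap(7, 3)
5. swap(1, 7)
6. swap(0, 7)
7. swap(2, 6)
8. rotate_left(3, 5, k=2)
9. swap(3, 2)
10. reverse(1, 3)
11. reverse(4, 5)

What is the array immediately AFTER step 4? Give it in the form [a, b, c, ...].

Answer: [6, 2, 0, 3, 4, 7, 5, 1]

Derivation:
After 1 (swap(3, 7)): [0, 2, 5, 1, 4, 7, 6, 3]
After 2 (swap(2, 6)): [0, 2, 6, 1, 4, 7, 5, 3]
After 3 (swap(2, 0)): [6, 2, 0, 1, 4, 7, 5, 3]
After 4 (swap(7, 3)): [6, 2, 0, 3, 4, 7, 5, 1]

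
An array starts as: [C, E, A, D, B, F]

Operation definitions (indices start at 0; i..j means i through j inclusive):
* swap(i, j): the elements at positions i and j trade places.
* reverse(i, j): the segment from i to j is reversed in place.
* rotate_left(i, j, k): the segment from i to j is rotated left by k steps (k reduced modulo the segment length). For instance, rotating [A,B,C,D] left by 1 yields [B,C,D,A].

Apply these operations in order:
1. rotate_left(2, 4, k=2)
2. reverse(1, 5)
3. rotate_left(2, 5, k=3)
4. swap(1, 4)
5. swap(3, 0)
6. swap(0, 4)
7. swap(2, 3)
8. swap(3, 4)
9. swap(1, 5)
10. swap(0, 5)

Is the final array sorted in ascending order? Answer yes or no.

Answer: yes

Derivation:
After 1 (rotate_left(2, 4, k=2)): [C, E, B, A, D, F]
After 2 (reverse(1, 5)): [C, F, D, A, B, E]
After 3 (rotate_left(2, 5, k=3)): [C, F, E, D, A, B]
After 4 (swap(1, 4)): [C, A, E, D, F, B]
After 5 (swap(3, 0)): [D, A, E, C, F, B]
After 6 (swap(0, 4)): [F, A, E, C, D, B]
After 7 (swap(2, 3)): [F, A, C, E, D, B]
After 8 (swap(3, 4)): [F, A, C, D, E, B]
After 9 (swap(1, 5)): [F, B, C, D, E, A]
After 10 (swap(0, 5)): [A, B, C, D, E, F]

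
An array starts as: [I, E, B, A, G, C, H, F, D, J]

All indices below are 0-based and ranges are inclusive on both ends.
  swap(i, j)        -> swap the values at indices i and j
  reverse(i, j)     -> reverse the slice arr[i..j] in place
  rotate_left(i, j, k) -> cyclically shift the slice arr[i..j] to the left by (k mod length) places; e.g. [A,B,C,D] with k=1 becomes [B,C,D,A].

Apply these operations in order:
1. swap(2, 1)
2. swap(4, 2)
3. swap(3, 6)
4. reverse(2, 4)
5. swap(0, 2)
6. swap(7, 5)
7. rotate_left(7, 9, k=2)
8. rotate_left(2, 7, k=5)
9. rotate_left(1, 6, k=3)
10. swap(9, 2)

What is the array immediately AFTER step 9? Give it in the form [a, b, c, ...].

Answer: [E, H, G, F, B, J, I, A, C, D]

Derivation:
After 1 (swap(2, 1)): [I, B, E, A, G, C, H, F, D, J]
After 2 (swap(4, 2)): [I, B, G, A, E, C, H, F, D, J]
After 3 (swap(3, 6)): [I, B, G, H, E, C, A, F, D, J]
After 4 (reverse(2, 4)): [I, B, E, H, G, C, A, F, D, J]
After 5 (swap(0, 2)): [E, B, I, H, G, C, A, F, D, J]
After 6 (swap(7, 5)): [E, B, I, H, G, F, A, C, D, J]
After 7 (rotate_left(7, 9, k=2)): [E, B, I, H, G, F, A, J, C, D]
After 8 (rotate_left(2, 7, k=5)): [E, B, J, I, H, G, F, A, C, D]
After 9 (rotate_left(1, 6, k=3)): [E, H, G, F, B, J, I, A, C, D]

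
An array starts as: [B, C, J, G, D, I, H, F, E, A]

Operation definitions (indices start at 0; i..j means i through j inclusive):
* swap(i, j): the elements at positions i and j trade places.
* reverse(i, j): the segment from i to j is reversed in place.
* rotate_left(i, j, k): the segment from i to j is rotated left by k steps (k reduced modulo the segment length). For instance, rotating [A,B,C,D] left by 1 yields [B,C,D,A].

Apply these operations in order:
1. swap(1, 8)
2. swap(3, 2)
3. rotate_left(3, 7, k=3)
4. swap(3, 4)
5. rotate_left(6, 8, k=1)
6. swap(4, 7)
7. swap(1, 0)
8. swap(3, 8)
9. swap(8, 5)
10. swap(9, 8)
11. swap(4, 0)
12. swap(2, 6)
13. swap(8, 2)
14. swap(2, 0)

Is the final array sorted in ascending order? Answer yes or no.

Answer: yes

Derivation:
After 1 (swap(1, 8)): [B, E, J, G, D, I, H, F, C, A]
After 2 (swap(3, 2)): [B, E, G, J, D, I, H, F, C, A]
After 3 (rotate_left(3, 7, k=3)): [B, E, G, H, F, J, D, I, C, A]
After 4 (swap(3, 4)): [B, E, G, F, H, J, D, I, C, A]
After 5 (rotate_left(6, 8, k=1)): [B, E, G, F, H, J, I, C, D, A]
After 6 (swap(4, 7)): [B, E, G, F, C, J, I, H, D, A]
After 7 (swap(1, 0)): [E, B, G, F, C, J, I, H, D, A]
After 8 (swap(3, 8)): [E, B, G, D, C, J, I, H, F, A]
After 9 (swap(8, 5)): [E, B, G, D, C, F, I, H, J, A]
After 10 (swap(9, 8)): [E, B, G, D, C, F, I, H, A, J]
After 11 (swap(4, 0)): [C, B, G, D, E, F, I, H, A, J]
After 12 (swap(2, 6)): [C, B, I, D, E, F, G, H, A, J]
After 13 (swap(8, 2)): [C, B, A, D, E, F, G, H, I, J]
After 14 (swap(2, 0)): [A, B, C, D, E, F, G, H, I, J]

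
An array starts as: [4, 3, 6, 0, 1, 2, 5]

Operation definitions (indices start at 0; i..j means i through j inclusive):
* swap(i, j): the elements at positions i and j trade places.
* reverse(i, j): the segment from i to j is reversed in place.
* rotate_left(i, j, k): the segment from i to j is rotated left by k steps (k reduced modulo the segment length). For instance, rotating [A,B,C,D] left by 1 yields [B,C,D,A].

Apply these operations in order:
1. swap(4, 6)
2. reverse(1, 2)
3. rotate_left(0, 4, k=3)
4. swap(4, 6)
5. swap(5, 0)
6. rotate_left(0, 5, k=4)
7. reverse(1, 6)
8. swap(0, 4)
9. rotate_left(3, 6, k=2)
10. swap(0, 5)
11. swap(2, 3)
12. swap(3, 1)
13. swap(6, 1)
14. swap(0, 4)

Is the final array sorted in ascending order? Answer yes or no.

After 1 (swap(4, 6)): [4, 3, 6, 0, 5, 2, 1]
After 2 (reverse(1, 2)): [4, 6, 3, 0, 5, 2, 1]
After 3 (rotate_left(0, 4, k=3)): [0, 5, 4, 6, 3, 2, 1]
After 4 (swap(4, 6)): [0, 5, 4, 6, 1, 2, 3]
After 5 (swap(5, 0)): [2, 5, 4, 6, 1, 0, 3]
After 6 (rotate_left(0, 5, k=4)): [1, 0, 2, 5, 4, 6, 3]
After 7 (reverse(1, 6)): [1, 3, 6, 4, 5, 2, 0]
After 8 (swap(0, 4)): [5, 3, 6, 4, 1, 2, 0]
After 9 (rotate_left(3, 6, k=2)): [5, 3, 6, 2, 0, 4, 1]
After 10 (swap(0, 5)): [4, 3, 6, 2, 0, 5, 1]
After 11 (swap(2, 3)): [4, 3, 2, 6, 0, 5, 1]
After 12 (swap(3, 1)): [4, 6, 2, 3, 0, 5, 1]
After 13 (swap(6, 1)): [4, 1, 2, 3, 0, 5, 6]
After 14 (swap(0, 4)): [0, 1, 2, 3, 4, 5, 6]

Answer: yes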